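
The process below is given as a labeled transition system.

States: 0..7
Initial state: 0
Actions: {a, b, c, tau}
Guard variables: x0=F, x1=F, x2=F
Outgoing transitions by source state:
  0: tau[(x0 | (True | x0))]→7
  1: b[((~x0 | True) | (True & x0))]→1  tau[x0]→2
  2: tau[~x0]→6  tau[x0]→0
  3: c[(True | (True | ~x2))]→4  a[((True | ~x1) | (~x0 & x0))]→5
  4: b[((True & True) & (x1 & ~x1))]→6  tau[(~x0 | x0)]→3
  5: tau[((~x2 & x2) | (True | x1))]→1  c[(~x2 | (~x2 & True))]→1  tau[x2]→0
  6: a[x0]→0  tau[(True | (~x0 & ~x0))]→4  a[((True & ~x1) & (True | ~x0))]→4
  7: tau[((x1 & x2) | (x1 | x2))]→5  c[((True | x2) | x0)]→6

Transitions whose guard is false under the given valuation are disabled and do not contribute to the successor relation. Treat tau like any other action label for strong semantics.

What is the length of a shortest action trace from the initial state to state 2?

Answer: UNREACHABLE

Working:
Breadth-first toward 2:
  depth 0: {0}
  depth 1: {7}
  depth 2: {6}
  depth 3: {4}
  depth 4: {3}
  depth 5: {5}
  depth 6: {1}
2 never appears.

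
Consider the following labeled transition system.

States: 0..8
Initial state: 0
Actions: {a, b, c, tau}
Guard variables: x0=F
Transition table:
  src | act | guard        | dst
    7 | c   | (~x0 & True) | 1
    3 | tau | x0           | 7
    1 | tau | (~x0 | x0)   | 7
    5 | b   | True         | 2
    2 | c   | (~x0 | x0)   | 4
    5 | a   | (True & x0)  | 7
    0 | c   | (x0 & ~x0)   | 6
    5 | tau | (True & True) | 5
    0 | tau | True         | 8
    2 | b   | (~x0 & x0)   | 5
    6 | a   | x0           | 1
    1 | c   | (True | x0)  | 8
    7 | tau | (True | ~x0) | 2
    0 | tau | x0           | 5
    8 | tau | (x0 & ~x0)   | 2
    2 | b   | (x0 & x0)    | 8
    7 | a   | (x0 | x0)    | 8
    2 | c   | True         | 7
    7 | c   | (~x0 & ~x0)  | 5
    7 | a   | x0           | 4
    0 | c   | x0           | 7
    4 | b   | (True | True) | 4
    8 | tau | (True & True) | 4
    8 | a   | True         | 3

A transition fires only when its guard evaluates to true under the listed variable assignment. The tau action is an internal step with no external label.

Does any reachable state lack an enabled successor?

Reachable = {0,3,4,8}
  0: tau→8  [1 out]
  3: ∅  [deadlock]
  4: b→4  [1 out]
  8: a→3  tau→4  [2 out]
witness 3: tau·a

Answer: DEADLOCK at state 3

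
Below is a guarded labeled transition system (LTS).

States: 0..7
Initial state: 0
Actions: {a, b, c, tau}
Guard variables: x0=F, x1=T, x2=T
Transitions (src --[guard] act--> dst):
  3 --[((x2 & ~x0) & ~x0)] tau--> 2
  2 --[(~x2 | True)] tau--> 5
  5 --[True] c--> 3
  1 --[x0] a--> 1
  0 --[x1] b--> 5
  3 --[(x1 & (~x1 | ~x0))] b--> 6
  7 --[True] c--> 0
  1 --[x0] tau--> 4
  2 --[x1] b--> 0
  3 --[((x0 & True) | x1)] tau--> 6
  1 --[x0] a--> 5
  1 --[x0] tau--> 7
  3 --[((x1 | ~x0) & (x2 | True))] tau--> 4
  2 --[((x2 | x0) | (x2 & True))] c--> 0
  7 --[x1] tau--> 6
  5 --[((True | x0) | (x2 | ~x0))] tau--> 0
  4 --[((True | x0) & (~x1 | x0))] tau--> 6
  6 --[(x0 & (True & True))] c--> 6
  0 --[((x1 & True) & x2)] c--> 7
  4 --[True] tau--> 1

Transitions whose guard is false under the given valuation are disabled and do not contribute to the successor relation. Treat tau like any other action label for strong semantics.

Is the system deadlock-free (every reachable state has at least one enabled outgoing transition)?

R = {0,1,2,3,4,5,6,7}
  0: b→5  c→7  [deg 2]
  1: ∅  [deadlock]
  2: b→0  c→0  tau→5  [deg 3]
  3: b→6  tau→2  tau→4  tau→6  [deg 4]
  4: tau→1  [deg 1]
  5: c→3  tau→0  [deg 2]
  6: ∅  [deadlock]
  7: c→0  tau→6  [deg 2]
witness 1: b·c·tau·tau

Answer: DEADLOCK at state 1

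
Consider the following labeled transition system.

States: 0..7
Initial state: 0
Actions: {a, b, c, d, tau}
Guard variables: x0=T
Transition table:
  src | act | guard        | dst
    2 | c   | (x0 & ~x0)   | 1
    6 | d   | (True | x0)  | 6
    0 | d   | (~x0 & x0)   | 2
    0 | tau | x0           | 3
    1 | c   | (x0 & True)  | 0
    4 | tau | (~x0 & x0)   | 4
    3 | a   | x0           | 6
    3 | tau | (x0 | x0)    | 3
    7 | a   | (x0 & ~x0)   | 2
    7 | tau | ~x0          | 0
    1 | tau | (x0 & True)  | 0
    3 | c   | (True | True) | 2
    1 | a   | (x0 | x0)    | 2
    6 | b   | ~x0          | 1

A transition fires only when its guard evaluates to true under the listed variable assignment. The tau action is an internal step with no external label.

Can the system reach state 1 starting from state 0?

Guard filter leaves 8 enabled edge(s).
L0 = {0}
L1 = {3}  now seen {0,3}
L2 = {2,6}  now seen {0,2,3,6}
R = {0,2,3,6}

Answer: UNREACHABLE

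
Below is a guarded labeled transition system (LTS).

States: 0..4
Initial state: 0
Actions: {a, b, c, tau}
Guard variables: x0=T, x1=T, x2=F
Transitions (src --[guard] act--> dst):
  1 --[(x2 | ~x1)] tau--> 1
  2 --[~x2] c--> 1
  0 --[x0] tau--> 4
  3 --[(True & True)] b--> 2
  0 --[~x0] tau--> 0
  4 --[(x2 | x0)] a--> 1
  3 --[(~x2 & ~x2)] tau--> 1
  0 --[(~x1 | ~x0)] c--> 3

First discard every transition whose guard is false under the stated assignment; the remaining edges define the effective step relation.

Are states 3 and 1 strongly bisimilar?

Answer: NOT BISIMILAR

Analysis:
Compute ~ classes (split until stable):
  π0 = {{0,1,2,3,4}}
  π1 = {{0},{1},{2},{3},{4}}
Fixed point at round 2; 5 class(es).
[3]={3}  [1]={1}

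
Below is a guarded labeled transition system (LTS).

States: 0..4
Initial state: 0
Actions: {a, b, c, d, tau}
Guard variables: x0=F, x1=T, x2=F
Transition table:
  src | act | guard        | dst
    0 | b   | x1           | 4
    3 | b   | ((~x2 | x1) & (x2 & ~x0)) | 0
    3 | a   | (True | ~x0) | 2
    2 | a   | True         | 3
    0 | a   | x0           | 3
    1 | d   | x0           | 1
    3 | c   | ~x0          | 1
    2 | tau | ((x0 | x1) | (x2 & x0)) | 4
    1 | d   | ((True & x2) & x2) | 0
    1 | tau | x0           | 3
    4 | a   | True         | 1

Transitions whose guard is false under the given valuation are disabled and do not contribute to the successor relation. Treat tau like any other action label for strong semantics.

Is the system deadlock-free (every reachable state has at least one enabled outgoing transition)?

Reachable = {0,1,4}
  0: b→4  [deg 1]
  1: ∅  [STUCK]
  4: a→1  [deg 1]
Path to 1: b·a

Answer: DEADLOCK at state 1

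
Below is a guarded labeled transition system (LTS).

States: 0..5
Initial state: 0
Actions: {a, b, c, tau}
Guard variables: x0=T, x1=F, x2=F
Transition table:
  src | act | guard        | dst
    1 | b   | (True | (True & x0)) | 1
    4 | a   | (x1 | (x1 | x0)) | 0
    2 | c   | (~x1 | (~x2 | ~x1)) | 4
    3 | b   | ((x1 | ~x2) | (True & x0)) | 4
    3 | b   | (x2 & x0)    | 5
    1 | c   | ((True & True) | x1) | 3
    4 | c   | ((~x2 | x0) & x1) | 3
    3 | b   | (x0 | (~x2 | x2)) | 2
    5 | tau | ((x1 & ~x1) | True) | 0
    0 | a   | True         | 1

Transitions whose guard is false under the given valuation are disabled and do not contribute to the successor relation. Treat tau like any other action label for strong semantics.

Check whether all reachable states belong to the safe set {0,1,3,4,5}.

Answer: INVARIANT VIOLATED at state 2

Analysis:
Inv-set: {0,1,3,4,5}
Reach set: {0,1,2,3,4}
  0: ✓
  1: ✓
  2: ✗ unsafe
  3: ✓
  4: ✓
reach 2 via a·c·b — violates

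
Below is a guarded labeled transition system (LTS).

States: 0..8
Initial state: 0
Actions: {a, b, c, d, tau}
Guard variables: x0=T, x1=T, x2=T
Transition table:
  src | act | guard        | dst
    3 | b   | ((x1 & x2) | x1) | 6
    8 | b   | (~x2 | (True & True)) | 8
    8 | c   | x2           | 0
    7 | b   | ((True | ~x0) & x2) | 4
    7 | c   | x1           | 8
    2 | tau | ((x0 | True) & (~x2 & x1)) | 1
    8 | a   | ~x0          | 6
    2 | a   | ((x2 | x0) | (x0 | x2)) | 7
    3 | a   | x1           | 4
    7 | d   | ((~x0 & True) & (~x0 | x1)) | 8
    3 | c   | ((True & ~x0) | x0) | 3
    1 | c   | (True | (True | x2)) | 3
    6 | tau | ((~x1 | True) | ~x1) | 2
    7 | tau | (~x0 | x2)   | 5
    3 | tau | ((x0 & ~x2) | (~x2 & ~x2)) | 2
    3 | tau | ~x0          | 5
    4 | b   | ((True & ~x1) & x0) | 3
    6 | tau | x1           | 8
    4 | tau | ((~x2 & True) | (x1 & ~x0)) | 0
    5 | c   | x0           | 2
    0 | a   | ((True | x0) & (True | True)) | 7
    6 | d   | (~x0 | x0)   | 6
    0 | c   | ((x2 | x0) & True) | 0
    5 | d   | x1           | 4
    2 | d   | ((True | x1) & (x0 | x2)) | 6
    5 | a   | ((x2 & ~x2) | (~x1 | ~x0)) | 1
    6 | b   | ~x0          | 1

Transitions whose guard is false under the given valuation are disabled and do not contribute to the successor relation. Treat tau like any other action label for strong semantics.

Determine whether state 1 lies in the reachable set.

Guard filter leaves 18 enabled edge(s).
Layer 0: {0}
Layer 1: {7}  cumulative {0,7}
Layer 2: {4,5,8}  cumulative {0,4,5,7,8}
Layer 3: {2}  cumulative {0,2,4,5,7,8}
Layer 4: {6}  cumulative {0,2,4,5,6,7,8}
R = {0,2,4,5,6,7,8}

Answer: UNREACHABLE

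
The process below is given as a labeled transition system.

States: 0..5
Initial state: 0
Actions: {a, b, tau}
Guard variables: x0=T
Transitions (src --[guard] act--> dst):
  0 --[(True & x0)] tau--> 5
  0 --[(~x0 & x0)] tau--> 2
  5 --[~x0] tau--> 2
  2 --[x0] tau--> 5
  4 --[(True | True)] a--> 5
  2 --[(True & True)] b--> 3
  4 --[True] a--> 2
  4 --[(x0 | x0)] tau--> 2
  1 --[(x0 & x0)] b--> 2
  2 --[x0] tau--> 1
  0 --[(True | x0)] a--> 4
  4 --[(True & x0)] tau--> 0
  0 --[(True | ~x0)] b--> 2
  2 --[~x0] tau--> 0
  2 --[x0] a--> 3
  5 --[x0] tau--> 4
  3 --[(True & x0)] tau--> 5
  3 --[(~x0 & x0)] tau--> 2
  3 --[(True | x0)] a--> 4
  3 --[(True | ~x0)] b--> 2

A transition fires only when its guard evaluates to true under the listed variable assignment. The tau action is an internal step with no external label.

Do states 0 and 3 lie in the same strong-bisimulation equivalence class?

Bisimulation quotient by refinement:
  P[0] = {{0,1,2,3,4,5}}
  P[1] = {{0,2,3},{1},{4},{5}}
  P[2] = {{0,3},{1},{2},{4},{5}}
5 equivalence class(es) (converged in 3)
class of 0: {0,3}; class of 3: {0,3}

Answer: BISIMILAR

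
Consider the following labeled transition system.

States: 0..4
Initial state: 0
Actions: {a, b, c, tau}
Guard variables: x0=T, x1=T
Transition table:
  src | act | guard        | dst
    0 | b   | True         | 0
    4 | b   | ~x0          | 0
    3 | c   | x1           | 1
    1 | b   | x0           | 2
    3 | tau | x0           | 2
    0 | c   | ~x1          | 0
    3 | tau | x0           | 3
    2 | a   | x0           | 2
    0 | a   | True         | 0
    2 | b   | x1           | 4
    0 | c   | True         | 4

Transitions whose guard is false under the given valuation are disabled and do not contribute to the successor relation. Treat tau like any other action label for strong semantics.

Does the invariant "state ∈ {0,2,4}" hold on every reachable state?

Answer: INVARIANT HOLDS

Trace:
Inv-set: {0,2,4}
R = {0,4}
  0: ✓
  4: ✓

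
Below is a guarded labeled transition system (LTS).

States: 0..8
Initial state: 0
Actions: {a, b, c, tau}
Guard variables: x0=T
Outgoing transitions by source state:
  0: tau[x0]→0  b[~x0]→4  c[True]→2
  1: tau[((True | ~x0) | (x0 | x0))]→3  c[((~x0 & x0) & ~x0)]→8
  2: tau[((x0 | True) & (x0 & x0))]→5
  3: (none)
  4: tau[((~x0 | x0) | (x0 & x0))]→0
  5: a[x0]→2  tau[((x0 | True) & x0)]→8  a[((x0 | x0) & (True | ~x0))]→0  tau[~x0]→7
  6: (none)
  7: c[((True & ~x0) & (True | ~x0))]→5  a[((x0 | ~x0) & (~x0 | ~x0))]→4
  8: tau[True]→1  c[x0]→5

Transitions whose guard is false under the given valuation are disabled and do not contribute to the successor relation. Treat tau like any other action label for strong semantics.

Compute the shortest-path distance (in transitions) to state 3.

Breadth-first toward 3:
  L0 = {0}
  L1 = {2}
  L2 = {5}
  L3 = {8}
  L4 = {1}
  L5 = {3}
first hit 3 at d=5 via c·tau·tau·tau·tau

Answer: 5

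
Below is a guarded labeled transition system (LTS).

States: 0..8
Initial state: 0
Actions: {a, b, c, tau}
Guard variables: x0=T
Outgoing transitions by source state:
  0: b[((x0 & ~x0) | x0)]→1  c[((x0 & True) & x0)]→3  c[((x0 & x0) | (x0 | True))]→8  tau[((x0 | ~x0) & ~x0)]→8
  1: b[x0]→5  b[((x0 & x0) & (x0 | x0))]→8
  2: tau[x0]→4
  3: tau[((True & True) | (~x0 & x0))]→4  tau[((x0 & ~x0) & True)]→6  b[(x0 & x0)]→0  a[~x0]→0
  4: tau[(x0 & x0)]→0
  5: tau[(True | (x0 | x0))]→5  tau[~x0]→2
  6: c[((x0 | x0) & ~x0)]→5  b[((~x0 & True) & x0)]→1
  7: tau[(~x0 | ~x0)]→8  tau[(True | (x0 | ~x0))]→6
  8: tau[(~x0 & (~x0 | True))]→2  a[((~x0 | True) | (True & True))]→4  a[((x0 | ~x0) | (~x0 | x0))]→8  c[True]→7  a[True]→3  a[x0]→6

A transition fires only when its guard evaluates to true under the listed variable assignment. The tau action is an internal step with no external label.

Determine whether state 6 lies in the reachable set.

Answer: REACHABLE

Working:
After dropping false guards: 16 live edges.
Layer 0: {0}
Layer 1: {1,3,8}  cumulative {0,1,3,8}
Layer 2: {4,5,6,7}  cumulative {0,1,3,4,5,6,7,8}
Reachable = {0,1,3,4,5,6,7,8}
trace reaching 6: c·a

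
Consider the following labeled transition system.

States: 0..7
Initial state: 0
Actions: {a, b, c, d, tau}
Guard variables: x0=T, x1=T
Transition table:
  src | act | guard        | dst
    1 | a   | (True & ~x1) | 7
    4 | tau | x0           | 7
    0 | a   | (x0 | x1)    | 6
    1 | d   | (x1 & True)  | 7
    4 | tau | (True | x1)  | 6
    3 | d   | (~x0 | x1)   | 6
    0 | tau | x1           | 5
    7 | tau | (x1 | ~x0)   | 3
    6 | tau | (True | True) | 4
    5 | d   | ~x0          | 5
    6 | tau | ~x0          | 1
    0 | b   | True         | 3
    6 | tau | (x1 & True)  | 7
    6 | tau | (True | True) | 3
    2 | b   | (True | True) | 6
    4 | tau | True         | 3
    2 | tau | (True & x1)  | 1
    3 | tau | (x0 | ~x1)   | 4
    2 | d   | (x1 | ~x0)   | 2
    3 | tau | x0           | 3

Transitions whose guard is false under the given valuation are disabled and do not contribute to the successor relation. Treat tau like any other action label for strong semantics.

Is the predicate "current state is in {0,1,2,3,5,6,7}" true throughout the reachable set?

Allowed set {0,1,2,3,5,6,7}
R = {0,3,4,5,6,7}
  0: ✓
  3: ✓
  4: VIOLATES
  5: ✓
  6: ✓
  7: ✓
witness against invariant: a·tau → 4

Answer: INVARIANT VIOLATED at state 4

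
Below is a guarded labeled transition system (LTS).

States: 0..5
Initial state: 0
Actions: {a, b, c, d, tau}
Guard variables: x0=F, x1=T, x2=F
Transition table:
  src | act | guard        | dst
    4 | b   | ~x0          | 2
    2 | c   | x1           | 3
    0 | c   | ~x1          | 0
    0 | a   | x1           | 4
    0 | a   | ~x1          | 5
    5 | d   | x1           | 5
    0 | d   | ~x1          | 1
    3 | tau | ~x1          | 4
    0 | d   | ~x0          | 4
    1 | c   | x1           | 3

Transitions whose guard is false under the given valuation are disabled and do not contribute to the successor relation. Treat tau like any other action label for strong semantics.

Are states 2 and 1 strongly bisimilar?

Refine partition for ~:
  π0 = {{0,1,2,3,4,5}}
  π1 = {{0},{1,2},{3},{4},{5}}
5 equivalence class(es) (converged in 2)
2∈{1,2}, 1∈{1,2}

Answer: BISIMILAR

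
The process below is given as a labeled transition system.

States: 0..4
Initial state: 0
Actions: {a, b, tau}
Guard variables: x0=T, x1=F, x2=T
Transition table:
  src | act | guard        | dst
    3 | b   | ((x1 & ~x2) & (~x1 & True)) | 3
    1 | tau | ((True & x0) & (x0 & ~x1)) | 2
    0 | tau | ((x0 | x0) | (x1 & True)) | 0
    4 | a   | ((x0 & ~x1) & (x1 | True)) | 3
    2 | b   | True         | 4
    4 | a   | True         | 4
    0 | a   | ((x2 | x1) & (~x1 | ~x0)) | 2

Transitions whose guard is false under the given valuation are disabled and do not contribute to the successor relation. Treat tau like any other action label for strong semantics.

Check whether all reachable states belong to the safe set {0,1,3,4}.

Answer: INVARIANT VIOLATED at state 2

Working:
Safe = {0,1,3,4}
Reachable = {0,2,3,4}
  0: ✓
  2: outside
  3: ✓
  4: ✓
witness against invariant: a → 2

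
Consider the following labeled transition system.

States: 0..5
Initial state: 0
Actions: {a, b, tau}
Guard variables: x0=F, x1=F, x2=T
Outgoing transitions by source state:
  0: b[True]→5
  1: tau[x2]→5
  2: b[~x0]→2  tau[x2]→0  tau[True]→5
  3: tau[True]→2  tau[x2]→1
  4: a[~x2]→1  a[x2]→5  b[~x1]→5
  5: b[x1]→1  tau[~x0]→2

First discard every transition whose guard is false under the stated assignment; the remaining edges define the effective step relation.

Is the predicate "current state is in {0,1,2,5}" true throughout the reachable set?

Allowed set {0,1,2,5}
Reachable = {0,2,5}
  0: ok
  2: ok
  5: ok

Answer: INVARIANT HOLDS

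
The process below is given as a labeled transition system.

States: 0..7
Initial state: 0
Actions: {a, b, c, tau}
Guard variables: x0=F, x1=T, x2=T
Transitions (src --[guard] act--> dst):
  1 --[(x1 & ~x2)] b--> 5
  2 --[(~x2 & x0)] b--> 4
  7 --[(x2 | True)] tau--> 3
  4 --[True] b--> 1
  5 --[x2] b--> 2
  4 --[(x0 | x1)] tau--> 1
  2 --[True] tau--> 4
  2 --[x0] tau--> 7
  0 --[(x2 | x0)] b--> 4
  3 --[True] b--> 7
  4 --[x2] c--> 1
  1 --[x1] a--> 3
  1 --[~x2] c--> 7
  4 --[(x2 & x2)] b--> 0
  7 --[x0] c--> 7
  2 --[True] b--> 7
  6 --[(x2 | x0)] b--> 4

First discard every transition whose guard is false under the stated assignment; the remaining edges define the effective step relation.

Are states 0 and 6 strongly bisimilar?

Refine partition for ~:
  π0 = {{0,1,2,3,4,5,6,7}}
  π1 = {{0,3,5,6},{1},{2},{4},{7}}
  π2 = {{0,6},{1},{2},{3},{4},{5},{7}}
7 equivalence class(es) (converged in 3)
0∈{0,6}, 6∈{0,6}

Answer: BISIMILAR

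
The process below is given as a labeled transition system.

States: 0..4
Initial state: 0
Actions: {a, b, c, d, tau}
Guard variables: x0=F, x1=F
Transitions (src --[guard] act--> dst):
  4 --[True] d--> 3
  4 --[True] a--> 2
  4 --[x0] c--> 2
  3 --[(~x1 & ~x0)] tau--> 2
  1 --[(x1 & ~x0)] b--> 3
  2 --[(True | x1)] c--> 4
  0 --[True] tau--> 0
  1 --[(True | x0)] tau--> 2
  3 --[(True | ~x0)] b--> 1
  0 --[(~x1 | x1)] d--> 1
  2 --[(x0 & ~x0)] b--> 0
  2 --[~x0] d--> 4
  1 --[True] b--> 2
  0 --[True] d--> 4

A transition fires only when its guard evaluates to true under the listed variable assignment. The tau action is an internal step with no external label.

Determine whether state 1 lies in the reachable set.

Answer: REACHABLE

Analysis:
Guard filter leaves 11 enabled edge(s).
depth 0: {0}
depth 1: {1,4}  cumulative {0,1,4}
depth 2: {2,3}  cumulative {0,1,2,3,4}
Reachable = {0,1,2,3,4}
witness 1: d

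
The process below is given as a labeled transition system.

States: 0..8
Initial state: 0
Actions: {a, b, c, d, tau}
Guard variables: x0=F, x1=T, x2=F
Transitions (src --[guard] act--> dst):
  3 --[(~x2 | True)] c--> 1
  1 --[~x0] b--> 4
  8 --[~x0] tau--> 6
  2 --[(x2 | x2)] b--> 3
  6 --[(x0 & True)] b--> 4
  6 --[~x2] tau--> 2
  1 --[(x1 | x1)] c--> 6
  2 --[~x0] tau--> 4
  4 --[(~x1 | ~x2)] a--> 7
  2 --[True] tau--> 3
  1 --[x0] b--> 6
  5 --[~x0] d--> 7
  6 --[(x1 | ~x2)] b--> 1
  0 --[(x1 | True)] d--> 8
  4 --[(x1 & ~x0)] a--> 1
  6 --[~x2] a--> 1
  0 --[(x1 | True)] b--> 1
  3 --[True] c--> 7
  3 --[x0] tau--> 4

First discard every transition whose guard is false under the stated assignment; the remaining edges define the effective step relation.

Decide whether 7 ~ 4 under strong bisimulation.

Answer: NOT BISIMILAR

Working:
Compute ~ classes (split until stable):
  π0 = {{0,1,2,3,4,5,6,7,8}}
  π1 = {{0},{1},{2,8},{3},{4},{5},{6},{7}}
  π2 = {{0},{1},{2},{3},{4},{5},{6},{7},{8}}
9 equivalence class(es) (converged in 3)
7∈{7}, 4∈{4}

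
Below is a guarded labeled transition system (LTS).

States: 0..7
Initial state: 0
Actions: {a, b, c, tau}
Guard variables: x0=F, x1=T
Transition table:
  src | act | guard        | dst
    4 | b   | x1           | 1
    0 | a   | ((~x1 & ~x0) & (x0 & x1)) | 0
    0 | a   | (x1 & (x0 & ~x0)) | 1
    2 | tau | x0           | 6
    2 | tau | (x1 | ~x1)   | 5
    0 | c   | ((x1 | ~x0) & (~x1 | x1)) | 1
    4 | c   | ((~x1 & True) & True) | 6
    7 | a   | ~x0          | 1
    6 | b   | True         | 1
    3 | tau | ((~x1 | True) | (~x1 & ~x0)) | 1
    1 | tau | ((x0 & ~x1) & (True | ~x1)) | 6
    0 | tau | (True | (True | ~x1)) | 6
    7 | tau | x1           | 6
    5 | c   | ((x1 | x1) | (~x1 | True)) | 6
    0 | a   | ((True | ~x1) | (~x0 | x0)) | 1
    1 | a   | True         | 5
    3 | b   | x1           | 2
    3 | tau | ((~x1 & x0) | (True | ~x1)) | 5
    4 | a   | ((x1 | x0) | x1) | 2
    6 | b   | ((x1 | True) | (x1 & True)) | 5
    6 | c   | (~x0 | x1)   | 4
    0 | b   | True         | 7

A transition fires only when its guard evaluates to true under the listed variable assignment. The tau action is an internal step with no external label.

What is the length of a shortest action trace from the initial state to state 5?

BFS to 5:
  L0 = {0}
  L1 = {1,6,7}
  L2 = {4,5}
depth(5)=2, e.g. a·a

Answer: 2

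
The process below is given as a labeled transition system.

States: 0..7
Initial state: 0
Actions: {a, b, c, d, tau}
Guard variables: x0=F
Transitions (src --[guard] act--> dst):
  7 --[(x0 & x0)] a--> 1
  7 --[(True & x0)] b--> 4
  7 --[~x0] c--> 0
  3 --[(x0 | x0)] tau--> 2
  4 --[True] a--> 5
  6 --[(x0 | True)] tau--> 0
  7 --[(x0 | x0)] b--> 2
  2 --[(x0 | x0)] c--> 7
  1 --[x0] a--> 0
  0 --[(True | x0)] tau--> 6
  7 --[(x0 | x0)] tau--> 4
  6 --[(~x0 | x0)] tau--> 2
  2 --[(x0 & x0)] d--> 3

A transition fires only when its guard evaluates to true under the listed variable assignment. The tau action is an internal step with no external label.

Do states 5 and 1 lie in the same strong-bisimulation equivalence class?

Refine partition for ~:
  π0 = {{0,1,2,3,4,5,6,7}}
  π1 = {{0,6},{1,2,3,5},{4},{7}}
  π2 = {{0},{1,2,3,5},{4},{6},{7}}
Fixed point at round 3; 5 class(es).
[5]={1,2,3,5}  [1]={1,2,3,5}

Answer: BISIMILAR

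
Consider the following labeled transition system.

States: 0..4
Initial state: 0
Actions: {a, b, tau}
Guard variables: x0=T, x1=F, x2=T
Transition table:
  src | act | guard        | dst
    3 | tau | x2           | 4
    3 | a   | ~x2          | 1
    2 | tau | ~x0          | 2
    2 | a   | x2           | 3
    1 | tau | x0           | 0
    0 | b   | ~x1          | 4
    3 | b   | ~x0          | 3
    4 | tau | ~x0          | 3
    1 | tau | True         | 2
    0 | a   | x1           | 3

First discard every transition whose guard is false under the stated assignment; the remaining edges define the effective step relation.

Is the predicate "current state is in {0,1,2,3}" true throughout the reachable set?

Answer: INVARIANT VIOLATED at state 4

Working:
Safe = {0,1,2,3}
Reachable = {0,4}
  0: safe
  4: ✗ unsafe
reach 4 via b — violates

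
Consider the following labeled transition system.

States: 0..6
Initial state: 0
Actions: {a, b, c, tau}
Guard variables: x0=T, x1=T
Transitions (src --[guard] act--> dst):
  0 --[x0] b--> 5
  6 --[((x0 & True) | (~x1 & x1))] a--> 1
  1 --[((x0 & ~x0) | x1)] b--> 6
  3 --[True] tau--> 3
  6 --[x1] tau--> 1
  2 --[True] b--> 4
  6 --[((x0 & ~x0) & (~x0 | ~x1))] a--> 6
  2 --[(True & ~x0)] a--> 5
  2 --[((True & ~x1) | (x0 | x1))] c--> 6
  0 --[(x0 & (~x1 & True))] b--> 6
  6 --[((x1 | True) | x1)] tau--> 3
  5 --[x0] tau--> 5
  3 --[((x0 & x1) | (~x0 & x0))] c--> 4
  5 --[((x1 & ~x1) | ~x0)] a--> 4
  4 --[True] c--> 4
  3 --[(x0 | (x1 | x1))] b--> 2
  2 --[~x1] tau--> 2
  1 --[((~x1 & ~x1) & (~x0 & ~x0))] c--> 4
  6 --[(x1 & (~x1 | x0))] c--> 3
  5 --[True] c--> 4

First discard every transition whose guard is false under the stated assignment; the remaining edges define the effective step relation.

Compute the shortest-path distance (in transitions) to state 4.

Answer: 2

Working:
Breadth-first toward 4:
  L0 = {0}
  L1 = {5}
  L2 = {4}
first hit 4 at d=2 via b·c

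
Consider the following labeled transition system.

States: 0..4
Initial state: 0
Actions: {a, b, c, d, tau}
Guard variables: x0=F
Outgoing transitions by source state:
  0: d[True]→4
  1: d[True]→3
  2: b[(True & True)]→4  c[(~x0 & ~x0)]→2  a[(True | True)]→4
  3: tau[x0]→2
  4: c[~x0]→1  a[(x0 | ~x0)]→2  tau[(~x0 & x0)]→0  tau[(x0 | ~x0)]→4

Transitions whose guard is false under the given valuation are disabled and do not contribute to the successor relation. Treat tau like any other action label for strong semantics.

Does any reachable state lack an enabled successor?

Answer: DEADLOCK at state 3

Analysis:
Reachable = {0,1,2,3,4}
  0: d→4  [1 exit(s)]
  1: d→3  [1 exit(s)]
  2: a→4  b→4  c→2  [3 exit(s)]
  3: ∅  [no exit]
  4: a→2  c→1  tau→4  [3 exit(s)]
trace reaching 3: d·c·d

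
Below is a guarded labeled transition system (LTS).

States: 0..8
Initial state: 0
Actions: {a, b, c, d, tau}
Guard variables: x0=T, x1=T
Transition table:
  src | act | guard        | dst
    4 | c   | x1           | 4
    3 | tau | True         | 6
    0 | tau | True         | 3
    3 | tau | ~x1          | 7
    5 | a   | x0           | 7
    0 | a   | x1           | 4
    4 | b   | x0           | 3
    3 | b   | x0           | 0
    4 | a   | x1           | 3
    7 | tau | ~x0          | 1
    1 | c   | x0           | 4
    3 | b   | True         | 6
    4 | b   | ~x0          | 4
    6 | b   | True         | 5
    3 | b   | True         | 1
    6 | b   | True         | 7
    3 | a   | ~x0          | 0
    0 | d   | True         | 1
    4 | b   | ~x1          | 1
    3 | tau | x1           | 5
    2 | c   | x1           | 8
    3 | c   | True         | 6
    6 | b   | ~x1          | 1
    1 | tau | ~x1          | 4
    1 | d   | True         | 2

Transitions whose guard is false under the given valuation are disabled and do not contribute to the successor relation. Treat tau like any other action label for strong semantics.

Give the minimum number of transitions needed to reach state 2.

Answer: 2

Trace:
Breadth-first toward 2:
  Layer 0: {0}
  Layer 1: {1,3,4}
  Layer 2: {2,5,6}
first hit 2 at d=2 via d·d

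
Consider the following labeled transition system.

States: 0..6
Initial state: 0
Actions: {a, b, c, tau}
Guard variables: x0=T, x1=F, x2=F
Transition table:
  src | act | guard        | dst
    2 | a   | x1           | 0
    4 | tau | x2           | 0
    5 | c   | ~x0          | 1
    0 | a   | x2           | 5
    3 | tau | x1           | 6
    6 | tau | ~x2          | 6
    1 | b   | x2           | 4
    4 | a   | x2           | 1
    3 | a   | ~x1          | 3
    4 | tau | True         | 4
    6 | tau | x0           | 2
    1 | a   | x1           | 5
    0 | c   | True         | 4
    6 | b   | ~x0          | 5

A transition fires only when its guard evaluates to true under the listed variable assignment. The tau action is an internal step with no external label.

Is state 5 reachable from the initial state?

Answer: UNREACHABLE

Trace:
Guard filter leaves 5 enabled edge(s).
Layer 0: {0}
Layer 1: {4}  cumulative {0,4}
Reach set: {0,4}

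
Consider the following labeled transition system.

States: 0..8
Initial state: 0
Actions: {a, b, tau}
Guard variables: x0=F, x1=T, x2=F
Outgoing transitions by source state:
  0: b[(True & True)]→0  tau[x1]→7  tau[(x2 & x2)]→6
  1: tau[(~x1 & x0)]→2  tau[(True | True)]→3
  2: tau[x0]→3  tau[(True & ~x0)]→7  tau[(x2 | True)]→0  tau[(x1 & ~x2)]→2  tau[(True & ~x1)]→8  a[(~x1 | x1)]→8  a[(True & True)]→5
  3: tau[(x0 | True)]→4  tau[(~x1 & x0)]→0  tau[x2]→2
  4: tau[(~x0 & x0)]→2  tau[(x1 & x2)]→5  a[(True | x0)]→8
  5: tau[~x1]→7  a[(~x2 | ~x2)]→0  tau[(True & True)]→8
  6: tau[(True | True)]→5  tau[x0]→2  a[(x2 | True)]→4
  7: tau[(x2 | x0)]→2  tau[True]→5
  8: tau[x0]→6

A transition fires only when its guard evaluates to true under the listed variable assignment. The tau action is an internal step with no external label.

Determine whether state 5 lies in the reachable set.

Answer: REACHABLE

Working:
After dropping false guards: 15 live edges.
depth 0: {0}
depth 1: {7}  now seen {0,7}
depth 2: {5}  now seen {0,5,7}
depth 3: {8}  now seen {0,5,7,8}
R = {0,5,7,8}
trace reaching 5: tau·tau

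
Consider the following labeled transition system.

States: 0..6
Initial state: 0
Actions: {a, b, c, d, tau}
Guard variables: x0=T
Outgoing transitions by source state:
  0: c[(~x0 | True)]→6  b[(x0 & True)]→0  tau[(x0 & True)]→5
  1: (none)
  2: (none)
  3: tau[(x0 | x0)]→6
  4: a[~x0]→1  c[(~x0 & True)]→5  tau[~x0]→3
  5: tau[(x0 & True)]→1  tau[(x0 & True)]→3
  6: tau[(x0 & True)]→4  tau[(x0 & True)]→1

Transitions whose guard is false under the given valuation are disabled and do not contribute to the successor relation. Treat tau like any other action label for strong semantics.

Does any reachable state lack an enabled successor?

Answer: DEADLOCK at state 1

Trace:
Reach set: {0,1,3,4,5,6}
  0: b→0  c→6  tau→5  [3 exit(s)]
  1: ∅  [STUCK]
  3: tau→6  [1 exit(s)]
  4: ∅  [STUCK]
  5: tau→1  tau→3  [2 exit(s)]
  6: tau→1  tau→4  [2 exit(s)]
trace reaching 1: c·tau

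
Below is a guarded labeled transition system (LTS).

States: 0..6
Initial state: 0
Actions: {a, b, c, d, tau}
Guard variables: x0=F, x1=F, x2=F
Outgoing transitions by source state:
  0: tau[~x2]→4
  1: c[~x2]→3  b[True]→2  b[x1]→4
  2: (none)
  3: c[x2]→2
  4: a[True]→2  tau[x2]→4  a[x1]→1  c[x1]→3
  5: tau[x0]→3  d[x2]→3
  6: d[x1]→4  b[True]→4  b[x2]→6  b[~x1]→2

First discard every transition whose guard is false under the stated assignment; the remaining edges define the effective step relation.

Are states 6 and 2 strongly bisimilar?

Compute ~ classes (split until stable):
  round 0: {{0,1,2,3,4,5,6}}
  round 1: {{0},{1},{2,3,5},{4},{6}}
stable after 2 split(s): 5 block(s)
6∈{6}, 2∈{2,3,5}

Answer: NOT BISIMILAR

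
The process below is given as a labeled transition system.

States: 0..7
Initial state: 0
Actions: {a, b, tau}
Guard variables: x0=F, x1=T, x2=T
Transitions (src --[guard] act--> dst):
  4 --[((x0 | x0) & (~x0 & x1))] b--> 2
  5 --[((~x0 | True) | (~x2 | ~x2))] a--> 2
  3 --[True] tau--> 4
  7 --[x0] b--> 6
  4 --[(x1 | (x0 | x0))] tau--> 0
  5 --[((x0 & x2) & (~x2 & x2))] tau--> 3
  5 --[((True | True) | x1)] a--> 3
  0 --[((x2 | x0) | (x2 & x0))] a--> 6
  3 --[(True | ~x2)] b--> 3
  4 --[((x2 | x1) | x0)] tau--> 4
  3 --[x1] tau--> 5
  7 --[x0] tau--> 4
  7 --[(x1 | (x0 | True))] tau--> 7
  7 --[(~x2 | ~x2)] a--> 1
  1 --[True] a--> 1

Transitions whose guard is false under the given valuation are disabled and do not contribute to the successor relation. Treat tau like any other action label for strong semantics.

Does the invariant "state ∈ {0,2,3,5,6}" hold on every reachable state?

Inv-set: {0,2,3,5,6}
R = {0,6}
  0: ✓
  6: ✓

Answer: INVARIANT HOLDS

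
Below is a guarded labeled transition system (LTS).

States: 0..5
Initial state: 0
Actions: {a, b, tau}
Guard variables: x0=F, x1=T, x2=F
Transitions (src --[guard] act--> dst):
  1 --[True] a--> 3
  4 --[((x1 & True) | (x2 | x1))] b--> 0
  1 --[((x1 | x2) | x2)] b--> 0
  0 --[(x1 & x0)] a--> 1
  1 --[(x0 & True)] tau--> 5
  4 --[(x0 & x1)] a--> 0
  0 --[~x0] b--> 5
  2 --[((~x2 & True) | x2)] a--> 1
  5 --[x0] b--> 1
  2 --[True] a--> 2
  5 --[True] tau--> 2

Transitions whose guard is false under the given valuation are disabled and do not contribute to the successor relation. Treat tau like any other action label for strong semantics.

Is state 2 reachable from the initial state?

Answer: REACHABLE

Analysis:
Guard filter leaves 7 enabled edge(s).
Layer 0: {0}
Layer 1: {5}  cumulative {0,5}
Layer 2: {2}  cumulative {0,2,5}
Layer 3: {1}  cumulative {0,1,2,5}
Layer 4: {3}  cumulative {0,1,2,3,5}
Reach set: {0,1,2,3,5}
witness 2: b·tau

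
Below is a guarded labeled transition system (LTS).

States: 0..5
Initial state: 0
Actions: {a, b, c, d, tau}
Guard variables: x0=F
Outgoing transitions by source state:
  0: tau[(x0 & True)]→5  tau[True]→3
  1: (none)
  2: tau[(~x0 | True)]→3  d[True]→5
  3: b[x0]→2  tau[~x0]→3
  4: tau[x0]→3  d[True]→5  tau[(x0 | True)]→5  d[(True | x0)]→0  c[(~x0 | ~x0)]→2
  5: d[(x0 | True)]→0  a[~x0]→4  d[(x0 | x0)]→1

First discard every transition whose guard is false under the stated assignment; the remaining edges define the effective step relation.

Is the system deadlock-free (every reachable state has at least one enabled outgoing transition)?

Answer: DEADLOCK-FREE

Working:
Reachable = {0,3}
  0: tau→3  [1 exit(s)]
  3: tau→3  [1 exit(s)]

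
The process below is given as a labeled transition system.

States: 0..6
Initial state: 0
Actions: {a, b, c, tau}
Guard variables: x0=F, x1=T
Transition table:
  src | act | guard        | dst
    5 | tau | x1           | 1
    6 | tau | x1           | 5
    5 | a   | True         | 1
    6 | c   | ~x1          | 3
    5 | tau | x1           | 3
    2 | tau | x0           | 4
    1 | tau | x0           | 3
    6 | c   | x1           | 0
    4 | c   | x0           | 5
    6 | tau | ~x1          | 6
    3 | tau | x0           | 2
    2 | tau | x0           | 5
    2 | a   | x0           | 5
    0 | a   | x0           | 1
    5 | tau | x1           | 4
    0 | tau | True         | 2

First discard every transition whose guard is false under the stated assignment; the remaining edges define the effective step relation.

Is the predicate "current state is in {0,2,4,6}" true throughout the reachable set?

Answer: INVARIANT HOLDS

Working:
Inv-set: {0,2,4,6}
Reach set: {0,2}
  0: ok
  2: ok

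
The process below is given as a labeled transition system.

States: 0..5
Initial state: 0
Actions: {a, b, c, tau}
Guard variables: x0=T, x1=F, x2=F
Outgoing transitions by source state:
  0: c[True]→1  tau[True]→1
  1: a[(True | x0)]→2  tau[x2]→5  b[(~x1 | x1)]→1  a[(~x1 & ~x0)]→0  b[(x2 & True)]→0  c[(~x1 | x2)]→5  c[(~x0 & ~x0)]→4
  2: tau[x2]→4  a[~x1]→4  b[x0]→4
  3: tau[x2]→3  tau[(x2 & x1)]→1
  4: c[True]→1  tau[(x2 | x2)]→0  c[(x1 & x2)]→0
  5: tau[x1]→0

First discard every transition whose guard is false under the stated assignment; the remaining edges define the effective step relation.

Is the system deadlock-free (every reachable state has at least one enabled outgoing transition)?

Reachable = {0,1,2,4,5}
  0: c→1  tau→1  [2 exit(s)]
  1: a→2  b→1  c→5  [3 exit(s)]
  2: a→4  b→4  [2 exit(s)]
  4: c→1  [1 exit(s)]
  5: ∅  [no exit]
trace reaching 5: c·c

Answer: DEADLOCK at state 5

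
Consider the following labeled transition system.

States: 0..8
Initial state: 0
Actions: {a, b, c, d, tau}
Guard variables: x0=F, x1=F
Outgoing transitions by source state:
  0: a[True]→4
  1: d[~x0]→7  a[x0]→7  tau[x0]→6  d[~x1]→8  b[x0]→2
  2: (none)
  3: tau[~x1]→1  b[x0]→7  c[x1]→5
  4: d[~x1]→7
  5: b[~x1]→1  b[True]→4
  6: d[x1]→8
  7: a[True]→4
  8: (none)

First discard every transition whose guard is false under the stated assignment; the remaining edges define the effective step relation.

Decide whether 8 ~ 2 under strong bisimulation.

Compute ~ classes (split until stable):
  π0 = {{0,1,2,3,4,5,6,7,8}}
  π1 = {{0,7},{1,4},{2,6,8},{3},{5}}
  π2 = {{0,7},{1},{2,6,8},{3},{4},{5}}
stable after 3 split(s): 6 block(s)
[8]={2,6,8}  [2]={2,6,8}

Answer: BISIMILAR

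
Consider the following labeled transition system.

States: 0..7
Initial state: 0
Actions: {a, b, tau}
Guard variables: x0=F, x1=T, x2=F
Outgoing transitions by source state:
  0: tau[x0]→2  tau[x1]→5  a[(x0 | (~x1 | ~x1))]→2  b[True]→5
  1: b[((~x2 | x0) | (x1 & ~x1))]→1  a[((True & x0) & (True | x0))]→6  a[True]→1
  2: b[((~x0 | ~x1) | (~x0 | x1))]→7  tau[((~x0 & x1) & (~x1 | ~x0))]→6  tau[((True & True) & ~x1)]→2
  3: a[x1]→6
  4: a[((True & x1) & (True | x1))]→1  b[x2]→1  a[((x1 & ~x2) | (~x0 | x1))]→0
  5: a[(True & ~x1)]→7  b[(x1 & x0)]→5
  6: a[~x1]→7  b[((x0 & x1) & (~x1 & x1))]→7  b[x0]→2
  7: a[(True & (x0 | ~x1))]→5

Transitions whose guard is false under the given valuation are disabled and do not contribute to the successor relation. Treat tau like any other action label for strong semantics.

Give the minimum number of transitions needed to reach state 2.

Answer: UNREACHABLE

Working:
BFS to 2:
  depth 0: {0}
  depth 1: {5}
2 never appears.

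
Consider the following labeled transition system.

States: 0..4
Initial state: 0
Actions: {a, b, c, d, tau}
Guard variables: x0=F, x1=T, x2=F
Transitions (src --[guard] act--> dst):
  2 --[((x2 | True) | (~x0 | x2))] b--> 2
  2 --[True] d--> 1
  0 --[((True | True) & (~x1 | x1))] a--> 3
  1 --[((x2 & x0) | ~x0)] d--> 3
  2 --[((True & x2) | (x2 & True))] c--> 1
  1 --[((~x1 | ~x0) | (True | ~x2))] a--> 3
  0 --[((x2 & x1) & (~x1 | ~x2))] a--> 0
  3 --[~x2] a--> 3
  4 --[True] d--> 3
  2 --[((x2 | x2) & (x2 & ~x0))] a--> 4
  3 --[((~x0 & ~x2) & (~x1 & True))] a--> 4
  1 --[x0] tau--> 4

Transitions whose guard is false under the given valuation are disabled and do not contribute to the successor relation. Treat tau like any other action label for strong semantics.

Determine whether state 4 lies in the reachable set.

Answer: UNREACHABLE

Analysis:
7 transition(s) survive guard evaluation.
depth 0: {0}
depth 1: {3}  now seen {0,3}
Reach set: {0,3}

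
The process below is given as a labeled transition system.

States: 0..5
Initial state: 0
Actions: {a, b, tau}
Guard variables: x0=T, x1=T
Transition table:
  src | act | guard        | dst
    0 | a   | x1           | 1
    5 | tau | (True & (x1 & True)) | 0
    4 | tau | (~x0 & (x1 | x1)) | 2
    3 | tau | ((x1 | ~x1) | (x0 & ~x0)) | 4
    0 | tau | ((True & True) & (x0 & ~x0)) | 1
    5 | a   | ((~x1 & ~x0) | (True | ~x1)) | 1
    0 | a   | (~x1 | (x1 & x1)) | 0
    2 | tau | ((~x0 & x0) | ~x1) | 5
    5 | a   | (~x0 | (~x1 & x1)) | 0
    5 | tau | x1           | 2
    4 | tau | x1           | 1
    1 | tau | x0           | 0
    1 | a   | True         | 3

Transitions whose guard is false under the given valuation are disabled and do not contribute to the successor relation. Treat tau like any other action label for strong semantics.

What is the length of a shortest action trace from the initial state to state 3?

Breadth-first toward 3:
  L0 = {0}
  L1 = {1}
  L2 = {3}
depth(3)=2, e.g. a·a

Answer: 2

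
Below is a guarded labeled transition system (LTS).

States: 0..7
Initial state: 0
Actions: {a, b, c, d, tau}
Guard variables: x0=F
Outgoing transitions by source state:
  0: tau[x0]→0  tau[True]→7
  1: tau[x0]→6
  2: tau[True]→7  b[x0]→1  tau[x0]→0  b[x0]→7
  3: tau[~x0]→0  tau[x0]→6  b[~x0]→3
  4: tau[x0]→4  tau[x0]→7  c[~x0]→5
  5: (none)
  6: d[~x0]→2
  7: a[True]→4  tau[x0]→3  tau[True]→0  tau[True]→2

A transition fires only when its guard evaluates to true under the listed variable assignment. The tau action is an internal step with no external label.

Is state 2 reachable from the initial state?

Answer: REACHABLE

Trace:
9 transition(s) survive guard evaluation.
Layer 0: {0}
Layer 1: {7}  cumulative {0,7}
Layer 2: {2,4}  cumulative {0,2,4,7}
Layer 3: {5}  cumulative {0,2,4,5,7}
R = {0,2,4,5,7}
trace reaching 2: tau·tau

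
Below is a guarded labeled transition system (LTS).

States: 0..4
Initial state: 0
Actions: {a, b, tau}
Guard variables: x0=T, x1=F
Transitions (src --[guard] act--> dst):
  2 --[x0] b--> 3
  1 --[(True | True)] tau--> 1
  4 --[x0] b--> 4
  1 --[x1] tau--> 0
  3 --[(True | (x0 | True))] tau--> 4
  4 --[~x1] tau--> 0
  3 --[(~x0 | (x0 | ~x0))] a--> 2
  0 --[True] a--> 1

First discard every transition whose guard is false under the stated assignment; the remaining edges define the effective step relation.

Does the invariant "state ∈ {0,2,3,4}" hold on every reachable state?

Safe = {0,2,3,4}
Reachable = {0,1}
  0: ok
  1: VIOLATES
witness against invariant: a → 1

Answer: INVARIANT VIOLATED at state 1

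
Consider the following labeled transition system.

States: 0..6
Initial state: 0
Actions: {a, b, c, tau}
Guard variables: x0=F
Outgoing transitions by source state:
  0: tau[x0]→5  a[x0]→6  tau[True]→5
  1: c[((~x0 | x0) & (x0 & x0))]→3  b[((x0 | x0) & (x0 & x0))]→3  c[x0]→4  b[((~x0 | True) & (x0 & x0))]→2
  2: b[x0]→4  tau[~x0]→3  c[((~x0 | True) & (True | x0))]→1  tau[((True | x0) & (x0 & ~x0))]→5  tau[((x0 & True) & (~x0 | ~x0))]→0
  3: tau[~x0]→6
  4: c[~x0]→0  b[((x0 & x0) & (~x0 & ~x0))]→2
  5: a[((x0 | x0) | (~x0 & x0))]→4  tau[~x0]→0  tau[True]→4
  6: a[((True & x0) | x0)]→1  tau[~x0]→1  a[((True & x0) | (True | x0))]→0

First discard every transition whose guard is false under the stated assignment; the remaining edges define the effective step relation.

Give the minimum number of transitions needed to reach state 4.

BFS to 4:
  L0 = {0}
  L1 = {5}
  L2 = {4}
4 enters at depth 2; path tau·tau

Answer: 2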